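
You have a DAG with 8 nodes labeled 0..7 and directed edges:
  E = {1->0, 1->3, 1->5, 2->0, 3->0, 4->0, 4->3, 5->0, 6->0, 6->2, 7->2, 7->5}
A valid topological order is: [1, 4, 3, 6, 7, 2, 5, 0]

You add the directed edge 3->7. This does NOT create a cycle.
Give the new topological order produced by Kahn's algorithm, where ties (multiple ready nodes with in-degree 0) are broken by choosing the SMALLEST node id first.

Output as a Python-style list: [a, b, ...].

Old toposort: [1, 4, 3, 6, 7, 2, 5, 0]
Added edge: 3->7
Position of 3 (2) < position of 7 (4). Old order still valid.
Run Kahn's algorithm (break ties by smallest node id):
  initial in-degrees: [6, 0, 2, 2, 0, 2, 0, 1]
  ready (indeg=0): [1, 4, 6]
  pop 1: indeg[0]->5; indeg[3]->1; indeg[5]->1 | ready=[4, 6] | order so far=[1]
  pop 4: indeg[0]->4; indeg[3]->0 | ready=[3, 6] | order so far=[1, 4]
  pop 3: indeg[0]->3; indeg[7]->0 | ready=[6, 7] | order so far=[1, 4, 3]
  pop 6: indeg[0]->2; indeg[2]->1 | ready=[7] | order so far=[1, 4, 3, 6]
  pop 7: indeg[2]->0; indeg[5]->0 | ready=[2, 5] | order so far=[1, 4, 3, 6, 7]
  pop 2: indeg[0]->1 | ready=[5] | order so far=[1, 4, 3, 6, 7, 2]
  pop 5: indeg[0]->0 | ready=[0] | order so far=[1, 4, 3, 6, 7, 2, 5]
  pop 0: no out-edges | ready=[] | order so far=[1, 4, 3, 6, 7, 2, 5, 0]
  Result: [1, 4, 3, 6, 7, 2, 5, 0]

Answer: [1, 4, 3, 6, 7, 2, 5, 0]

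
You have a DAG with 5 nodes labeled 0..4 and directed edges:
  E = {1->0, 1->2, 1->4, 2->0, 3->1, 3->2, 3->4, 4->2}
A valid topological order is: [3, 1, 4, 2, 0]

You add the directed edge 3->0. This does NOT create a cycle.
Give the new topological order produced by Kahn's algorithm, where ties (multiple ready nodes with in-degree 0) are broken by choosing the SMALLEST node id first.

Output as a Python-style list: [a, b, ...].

Answer: [3, 1, 4, 2, 0]

Derivation:
Old toposort: [3, 1, 4, 2, 0]
Added edge: 3->0
Position of 3 (0) < position of 0 (4). Old order still valid.
Run Kahn's algorithm (break ties by smallest node id):
  initial in-degrees: [3, 1, 3, 0, 2]
  ready (indeg=0): [3]
  pop 3: indeg[0]->2; indeg[1]->0; indeg[2]->2; indeg[4]->1 | ready=[1] | order so far=[3]
  pop 1: indeg[0]->1; indeg[2]->1; indeg[4]->0 | ready=[4] | order so far=[3, 1]
  pop 4: indeg[2]->0 | ready=[2] | order so far=[3, 1, 4]
  pop 2: indeg[0]->0 | ready=[0] | order so far=[3, 1, 4, 2]
  pop 0: no out-edges | ready=[] | order so far=[3, 1, 4, 2, 0]
  Result: [3, 1, 4, 2, 0]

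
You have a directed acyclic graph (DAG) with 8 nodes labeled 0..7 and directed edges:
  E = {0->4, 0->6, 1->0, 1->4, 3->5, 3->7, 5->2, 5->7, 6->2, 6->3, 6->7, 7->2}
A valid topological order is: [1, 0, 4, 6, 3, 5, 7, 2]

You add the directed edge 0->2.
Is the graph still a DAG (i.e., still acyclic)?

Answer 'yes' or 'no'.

Answer: yes

Derivation:
Given toposort: [1, 0, 4, 6, 3, 5, 7, 2]
Position of 0: index 1; position of 2: index 7
New edge 0->2: forward
Forward edge: respects the existing order. Still a DAG, same toposort still valid.
Still a DAG? yes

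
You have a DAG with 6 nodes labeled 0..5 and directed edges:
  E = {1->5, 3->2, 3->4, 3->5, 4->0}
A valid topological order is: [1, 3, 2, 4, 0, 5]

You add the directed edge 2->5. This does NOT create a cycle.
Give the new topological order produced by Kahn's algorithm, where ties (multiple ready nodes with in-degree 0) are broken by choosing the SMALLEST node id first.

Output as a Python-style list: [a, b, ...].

Old toposort: [1, 3, 2, 4, 0, 5]
Added edge: 2->5
Position of 2 (2) < position of 5 (5). Old order still valid.
Run Kahn's algorithm (break ties by smallest node id):
  initial in-degrees: [1, 0, 1, 0, 1, 3]
  ready (indeg=0): [1, 3]
  pop 1: indeg[5]->2 | ready=[3] | order so far=[1]
  pop 3: indeg[2]->0; indeg[4]->0; indeg[5]->1 | ready=[2, 4] | order so far=[1, 3]
  pop 2: indeg[5]->0 | ready=[4, 5] | order so far=[1, 3, 2]
  pop 4: indeg[0]->0 | ready=[0, 5] | order so far=[1, 3, 2, 4]
  pop 0: no out-edges | ready=[5] | order so far=[1, 3, 2, 4, 0]
  pop 5: no out-edges | ready=[] | order so far=[1, 3, 2, 4, 0, 5]
  Result: [1, 3, 2, 4, 0, 5]

Answer: [1, 3, 2, 4, 0, 5]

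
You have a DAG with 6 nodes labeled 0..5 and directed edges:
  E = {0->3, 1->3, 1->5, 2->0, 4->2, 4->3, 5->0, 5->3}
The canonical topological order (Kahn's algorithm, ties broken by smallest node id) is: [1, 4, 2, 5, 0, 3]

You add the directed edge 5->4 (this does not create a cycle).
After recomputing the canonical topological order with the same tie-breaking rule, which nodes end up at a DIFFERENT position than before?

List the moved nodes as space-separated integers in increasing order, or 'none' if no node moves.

Old toposort: [1, 4, 2, 5, 0, 3]
Added edge 5->4
Recompute Kahn (smallest-id tiebreak):
  initial in-degrees: [2, 0, 1, 4, 1, 1]
  ready (indeg=0): [1]
  pop 1: indeg[3]->3; indeg[5]->0 | ready=[5] | order so far=[1]
  pop 5: indeg[0]->1; indeg[3]->2; indeg[4]->0 | ready=[4] | order so far=[1, 5]
  pop 4: indeg[2]->0; indeg[3]->1 | ready=[2] | order so far=[1, 5, 4]
  pop 2: indeg[0]->0 | ready=[0] | order so far=[1, 5, 4, 2]
  pop 0: indeg[3]->0 | ready=[3] | order so far=[1, 5, 4, 2, 0]
  pop 3: no out-edges | ready=[] | order so far=[1, 5, 4, 2, 0, 3]
New canonical toposort: [1, 5, 4, 2, 0, 3]
Compare positions:
  Node 0: index 4 -> 4 (same)
  Node 1: index 0 -> 0 (same)
  Node 2: index 2 -> 3 (moved)
  Node 3: index 5 -> 5 (same)
  Node 4: index 1 -> 2 (moved)
  Node 5: index 3 -> 1 (moved)
Nodes that changed position: 2 4 5

Answer: 2 4 5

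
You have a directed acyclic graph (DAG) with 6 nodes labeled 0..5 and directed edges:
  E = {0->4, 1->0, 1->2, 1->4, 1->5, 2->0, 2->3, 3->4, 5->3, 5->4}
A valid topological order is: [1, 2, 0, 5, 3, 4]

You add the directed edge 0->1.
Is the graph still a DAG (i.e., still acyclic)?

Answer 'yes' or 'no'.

Answer: no

Derivation:
Given toposort: [1, 2, 0, 5, 3, 4]
Position of 0: index 2; position of 1: index 0
New edge 0->1: backward (u after v in old order)
Backward edge: old toposort is now invalid. Check if this creates a cycle.
Does 1 already reach 0? Reachable from 1: [0, 1, 2, 3, 4, 5]. YES -> cycle!
Still a DAG? no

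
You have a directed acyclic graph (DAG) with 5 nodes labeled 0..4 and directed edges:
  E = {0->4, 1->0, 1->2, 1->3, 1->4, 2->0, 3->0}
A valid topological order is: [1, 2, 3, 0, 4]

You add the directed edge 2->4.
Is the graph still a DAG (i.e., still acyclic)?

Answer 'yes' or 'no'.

Answer: yes

Derivation:
Given toposort: [1, 2, 3, 0, 4]
Position of 2: index 1; position of 4: index 4
New edge 2->4: forward
Forward edge: respects the existing order. Still a DAG, same toposort still valid.
Still a DAG? yes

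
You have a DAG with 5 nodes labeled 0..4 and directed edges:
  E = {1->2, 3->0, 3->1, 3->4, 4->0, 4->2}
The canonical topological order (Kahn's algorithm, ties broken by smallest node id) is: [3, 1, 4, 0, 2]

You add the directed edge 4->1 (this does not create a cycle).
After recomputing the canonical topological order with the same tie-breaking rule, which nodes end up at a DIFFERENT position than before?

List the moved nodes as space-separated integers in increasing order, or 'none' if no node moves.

Answer: 0 1 4

Derivation:
Old toposort: [3, 1, 4, 0, 2]
Added edge 4->1
Recompute Kahn (smallest-id tiebreak):
  initial in-degrees: [2, 2, 2, 0, 1]
  ready (indeg=0): [3]
  pop 3: indeg[0]->1; indeg[1]->1; indeg[4]->0 | ready=[4] | order so far=[3]
  pop 4: indeg[0]->0; indeg[1]->0; indeg[2]->1 | ready=[0, 1] | order so far=[3, 4]
  pop 0: no out-edges | ready=[1] | order so far=[3, 4, 0]
  pop 1: indeg[2]->0 | ready=[2] | order so far=[3, 4, 0, 1]
  pop 2: no out-edges | ready=[] | order so far=[3, 4, 0, 1, 2]
New canonical toposort: [3, 4, 0, 1, 2]
Compare positions:
  Node 0: index 3 -> 2 (moved)
  Node 1: index 1 -> 3 (moved)
  Node 2: index 4 -> 4 (same)
  Node 3: index 0 -> 0 (same)
  Node 4: index 2 -> 1 (moved)
Nodes that changed position: 0 1 4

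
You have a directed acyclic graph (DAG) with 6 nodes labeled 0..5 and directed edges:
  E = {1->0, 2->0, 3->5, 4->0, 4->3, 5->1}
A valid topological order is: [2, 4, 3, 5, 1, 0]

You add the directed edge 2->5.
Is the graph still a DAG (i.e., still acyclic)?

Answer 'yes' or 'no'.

Answer: yes

Derivation:
Given toposort: [2, 4, 3, 5, 1, 0]
Position of 2: index 0; position of 5: index 3
New edge 2->5: forward
Forward edge: respects the existing order. Still a DAG, same toposort still valid.
Still a DAG? yes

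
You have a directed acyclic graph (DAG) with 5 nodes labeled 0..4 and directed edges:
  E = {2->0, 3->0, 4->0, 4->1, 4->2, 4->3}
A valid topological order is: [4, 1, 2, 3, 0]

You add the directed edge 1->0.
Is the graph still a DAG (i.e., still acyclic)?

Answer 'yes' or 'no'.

Given toposort: [4, 1, 2, 3, 0]
Position of 1: index 1; position of 0: index 4
New edge 1->0: forward
Forward edge: respects the existing order. Still a DAG, same toposort still valid.
Still a DAG? yes

Answer: yes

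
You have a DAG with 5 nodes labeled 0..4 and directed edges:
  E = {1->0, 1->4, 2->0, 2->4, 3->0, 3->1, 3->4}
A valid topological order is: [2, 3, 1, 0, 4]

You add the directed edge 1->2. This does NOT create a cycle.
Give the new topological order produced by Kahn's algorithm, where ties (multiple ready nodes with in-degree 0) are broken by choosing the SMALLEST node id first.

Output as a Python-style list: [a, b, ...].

Old toposort: [2, 3, 1, 0, 4]
Added edge: 1->2
Position of 1 (2) > position of 2 (0). Must reorder: 1 must now come before 2.
Run Kahn's algorithm (break ties by smallest node id):
  initial in-degrees: [3, 1, 1, 0, 3]
  ready (indeg=0): [3]
  pop 3: indeg[0]->2; indeg[1]->0; indeg[4]->2 | ready=[1] | order so far=[3]
  pop 1: indeg[0]->1; indeg[2]->0; indeg[4]->1 | ready=[2] | order so far=[3, 1]
  pop 2: indeg[0]->0; indeg[4]->0 | ready=[0, 4] | order so far=[3, 1, 2]
  pop 0: no out-edges | ready=[4] | order so far=[3, 1, 2, 0]
  pop 4: no out-edges | ready=[] | order so far=[3, 1, 2, 0, 4]
  Result: [3, 1, 2, 0, 4]

Answer: [3, 1, 2, 0, 4]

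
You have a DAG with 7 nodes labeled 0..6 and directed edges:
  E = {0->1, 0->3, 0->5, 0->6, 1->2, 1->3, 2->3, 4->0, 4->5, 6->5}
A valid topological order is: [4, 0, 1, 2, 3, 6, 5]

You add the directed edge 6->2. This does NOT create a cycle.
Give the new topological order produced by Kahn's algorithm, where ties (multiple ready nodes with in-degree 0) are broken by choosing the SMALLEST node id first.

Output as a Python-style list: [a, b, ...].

Old toposort: [4, 0, 1, 2, 3, 6, 5]
Added edge: 6->2
Position of 6 (5) > position of 2 (3). Must reorder: 6 must now come before 2.
Run Kahn's algorithm (break ties by smallest node id):
  initial in-degrees: [1, 1, 2, 3, 0, 3, 1]
  ready (indeg=0): [4]
  pop 4: indeg[0]->0; indeg[5]->2 | ready=[0] | order so far=[4]
  pop 0: indeg[1]->0; indeg[3]->2; indeg[5]->1; indeg[6]->0 | ready=[1, 6] | order so far=[4, 0]
  pop 1: indeg[2]->1; indeg[3]->1 | ready=[6] | order so far=[4, 0, 1]
  pop 6: indeg[2]->0; indeg[5]->0 | ready=[2, 5] | order so far=[4, 0, 1, 6]
  pop 2: indeg[3]->0 | ready=[3, 5] | order so far=[4, 0, 1, 6, 2]
  pop 3: no out-edges | ready=[5] | order so far=[4, 0, 1, 6, 2, 3]
  pop 5: no out-edges | ready=[] | order so far=[4, 0, 1, 6, 2, 3, 5]
  Result: [4, 0, 1, 6, 2, 3, 5]

Answer: [4, 0, 1, 6, 2, 3, 5]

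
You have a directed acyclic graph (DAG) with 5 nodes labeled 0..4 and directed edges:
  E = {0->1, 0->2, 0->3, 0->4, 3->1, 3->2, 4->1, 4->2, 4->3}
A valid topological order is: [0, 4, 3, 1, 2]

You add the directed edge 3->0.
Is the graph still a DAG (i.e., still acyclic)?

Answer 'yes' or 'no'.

Answer: no

Derivation:
Given toposort: [0, 4, 3, 1, 2]
Position of 3: index 2; position of 0: index 0
New edge 3->0: backward (u after v in old order)
Backward edge: old toposort is now invalid. Check if this creates a cycle.
Does 0 already reach 3? Reachable from 0: [0, 1, 2, 3, 4]. YES -> cycle!
Still a DAG? no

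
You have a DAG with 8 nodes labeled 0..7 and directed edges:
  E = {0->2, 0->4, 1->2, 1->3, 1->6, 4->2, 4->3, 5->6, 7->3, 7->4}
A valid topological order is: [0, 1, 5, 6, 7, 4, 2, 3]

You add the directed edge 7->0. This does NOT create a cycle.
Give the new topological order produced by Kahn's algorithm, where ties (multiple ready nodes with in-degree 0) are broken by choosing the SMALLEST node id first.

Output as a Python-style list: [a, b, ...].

Old toposort: [0, 1, 5, 6, 7, 4, 2, 3]
Added edge: 7->0
Position of 7 (4) > position of 0 (0). Must reorder: 7 must now come before 0.
Run Kahn's algorithm (break ties by smallest node id):
  initial in-degrees: [1, 0, 3, 3, 2, 0, 2, 0]
  ready (indeg=0): [1, 5, 7]
  pop 1: indeg[2]->2; indeg[3]->2; indeg[6]->1 | ready=[5, 7] | order so far=[1]
  pop 5: indeg[6]->0 | ready=[6, 7] | order so far=[1, 5]
  pop 6: no out-edges | ready=[7] | order so far=[1, 5, 6]
  pop 7: indeg[0]->0; indeg[3]->1; indeg[4]->1 | ready=[0] | order so far=[1, 5, 6, 7]
  pop 0: indeg[2]->1; indeg[4]->0 | ready=[4] | order so far=[1, 5, 6, 7, 0]
  pop 4: indeg[2]->0; indeg[3]->0 | ready=[2, 3] | order so far=[1, 5, 6, 7, 0, 4]
  pop 2: no out-edges | ready=[3] | order so far=[1, 5, 6, 7, 0, 4, 2]
  pop 3: no out-edges | ready=[] | order so far=[1, 5, 6, 7, 0, 4, 2, 3]
  Result: [1, 5, 6, 7, 0, 4, 2, 3]

Answer: [1, 5, 6, 7, 0, 4, 2, 3]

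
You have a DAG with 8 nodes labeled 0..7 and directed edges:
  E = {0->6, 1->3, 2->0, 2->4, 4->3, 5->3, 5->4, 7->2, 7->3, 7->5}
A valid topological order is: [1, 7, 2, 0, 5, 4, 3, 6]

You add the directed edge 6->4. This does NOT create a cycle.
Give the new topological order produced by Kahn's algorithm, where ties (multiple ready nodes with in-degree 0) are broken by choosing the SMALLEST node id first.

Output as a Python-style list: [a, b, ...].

Answer: [1, 7, 2, 0, 5, 6, 4, 3]

Derivation:
Old toposort: [1, 7, 2, 0, 5, 4, 3, 6]
Added edge: 6->4
Position of 6 (7) > position of 4 (5). Must reorder: 6 must now come before 4.
Run Kahn's algorithm (break ties by smallest node id):
  initial in-degrees: [1, 0, 1, 4, 3, 1, 1, 0]
  ready (indeg=0): [1, 7]
  pop 1: indeg[3]->3 | ready=[7] | order so far=[1]
  pop 7: indeg[2]->0; indeg[3]->2; indeg[5]->0 | ready=[2, 5] | order so far=[1, 7]
  pop 2: indeg[0]->0; indeg[4]->2 | ready=[0, 5] | order so far=[1, 7, 2]
  pop 0: indeg[6]->0 | ready=[5, 6] | order so far=[1, 7, 2, 0]
  pop 5: indeg[3]->1; indeg[4]->1 | ready=[6] | order so far=[1, 7, 2, 0, 5]
  pop 6: indeg[4]->0 | ready=[4] | order so far=[1, 7, 2, 0, 5, 6]
  pop 4: indeg[3]->0 | ready=[3] | order so far=[1, 7, 2, 0, 5, 6, 4]
  pop 3: no out-edges | ready=[] | order so far=[1, 7, 2, 0, 5, 6, 4, 3]
  Result: [1, 7, 2, 0, 5, 6, 4, 3]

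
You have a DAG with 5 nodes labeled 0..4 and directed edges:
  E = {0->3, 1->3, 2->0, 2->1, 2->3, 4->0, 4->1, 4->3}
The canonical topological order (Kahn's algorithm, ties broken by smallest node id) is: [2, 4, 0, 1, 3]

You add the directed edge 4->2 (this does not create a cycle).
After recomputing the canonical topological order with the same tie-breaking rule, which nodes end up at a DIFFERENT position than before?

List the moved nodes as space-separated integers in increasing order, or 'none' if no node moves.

Answer: 2 4

Derivation:
Old toposort: [2, 4, 0, 1, 3]
Added edge 4->2
Recompute Kahn (smallest-id tiebreak):
  initial in-degrees: [2, 2, 1, 4, 0]
  ready (indeg=0): [4]
  pop 4: indeg[0]->1; indeg[1]->1; indeg[2]->0; indeg[3]->3 | ready=[2] | order so far=[4]
  pop 2: indeg[0]->0; indeg[1]->0; indeg[3]->2 | ready=[0, 1] | order so far=[4, 2]
  pop 0: indeg[3]->1 | ready=[1] | order so far=[4, 2, 0]
  pop 1: indeg[3]->0 | ready=[3] | order so far=[4, 2, 0, 1]
  pop 3: no out-edges | ready=[] | order so far=[4, 2, 0, 1, 3]
New canonical toposort: [4, 2, 0, 1, 3]
Compare positions:
  Node 0: index 2 -> 2 (same)
  Node 1: index 3 -> 3 (same)
  Node 2: index 0 -> 1 (moved)
  Node 3: index 4 -> 4 (same)
  Node 4: index 1 -> 0 (moved)
Nodes that changed position: 2 4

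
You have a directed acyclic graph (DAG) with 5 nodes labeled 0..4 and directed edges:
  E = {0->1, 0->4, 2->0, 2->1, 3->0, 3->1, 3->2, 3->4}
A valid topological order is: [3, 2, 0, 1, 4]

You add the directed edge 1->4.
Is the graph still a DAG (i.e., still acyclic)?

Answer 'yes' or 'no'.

Given toposort: [3, 2, 0, 1, 4]
Position of 1: index 3; position of 4: index 4
New edge 1->4: forward
Forward edge: respects the existing order. Still a DAG, same toposort still valid.
Still a DAG? yes

Answer: yes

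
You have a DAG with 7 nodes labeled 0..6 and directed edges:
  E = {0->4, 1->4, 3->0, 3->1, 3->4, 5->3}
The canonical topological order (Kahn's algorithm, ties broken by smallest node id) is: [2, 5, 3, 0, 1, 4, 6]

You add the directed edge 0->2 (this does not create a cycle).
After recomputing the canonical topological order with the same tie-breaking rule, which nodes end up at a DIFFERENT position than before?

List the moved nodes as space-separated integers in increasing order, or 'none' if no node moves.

Answer: 0 1 2 3 5

Derivation:
Old toposort: [2, 5, 3, 0, 1, 4, 6]
Added edge 0->2
Recompute Kahn (smallest-id tiebreak):
  initial in-degrees: [1, 1, 1, 1, 3, 0, 0]
  ready (indeg=0): [5, 6]
  pop 5: indeg[3]->0 | ready=[3, 6] | order so far=[5]
  pop 3: indeg[0]->0; indeg[1]->0; indeg[4]->2 | ready=[0, 1, 6] | order so far=[5, 3]
  pop 0: indeg[2]->0; indeg[4]->1 | ready=[1, 2, 6] | order so far=[5, 3, 0]
  pop 1: indeg[4]->0 | ready=[2, 4, 6] | order so far=[5, 3, 0, 1]
  pop 2: no out-edges | ready=[4, 6] | order so far=[5, 3, 0, 1, 2]
  pop 4: no out-edges | ready=[6] | order so far=[5, 3, 0, 1, 2, 4]
  pop 6: no out-edges | ready=[] | order so far=[5, 3, 0, 1, 2, 4, 6]
New canonical toposort: [5, 3, 0, 1, 2, 4, 6]
Compare positions:
  Node 0: index 3 -> 2 (moved)
  Node 1: index 4 -> 3 (moved)
  Node 2: index 0 -> 4 (moved)
  Node 3: index 2 -> 1 (moved)
  Node 4: index 5 -> 5 (same)
  Node 5: index 1 -> 0 (moved)
  Node 6: index 6 -> 6 (same)
Nodes that changed position: 0 1 2 3 5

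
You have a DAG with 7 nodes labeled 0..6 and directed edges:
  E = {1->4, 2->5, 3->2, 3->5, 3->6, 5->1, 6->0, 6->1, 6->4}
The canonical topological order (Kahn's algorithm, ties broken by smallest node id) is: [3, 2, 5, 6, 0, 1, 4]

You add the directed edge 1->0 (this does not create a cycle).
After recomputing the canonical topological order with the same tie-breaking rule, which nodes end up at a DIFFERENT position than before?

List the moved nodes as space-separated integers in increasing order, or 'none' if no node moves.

Answer: 0 1

Derivation:
Old toposort: [3, 2, 5, 6, 0, 1, 4]
Added edge 1->0
Recompute Kahn (smallest-id tiebreak):
  initial in-degrees: [2, 2, 1, 0, 2, 2, 1]
  ready (indeg=0): [3]
  pop 3: indeg[2]->0; indeg[5]->1; indeg[6]->0 | ready=[2, 6] | order so far=[3]
  pop 2: indeg[5]->0 | ready=[5, 6] | order so far=[3, 2]
  pop 5: indeg[1]->1 | ready=[6] | order so far=[3, 2, 5]
  pop 6: indeg[0]->1; indeg[1]->0; indeg[4]->1 | ready=[1] | order so far=[3, 2, 5, 6]
  pop 1: indeg[0]->0; indeg[4]->0 | ready=[0, 4] | order so far=[3, 2, 5, 6, 1]
  pop 0: no out-edges | ready=[4] | order so far=[3, 2, 5, 6, 1, 0]
  pop 4: no out-edges | ready=[] | order so far=[3, 2, 5, 6, 1, 0, 4]
New canonical toposort: [3, 2, 5, 6, 1, 0, 4]
Compare positions:
  Node 0: index 4 -> 5 (moved)
  Node 1: index 5 -> 4 (moved)
  Node 2: index 1 -> 1 (same)
  Node 3: index 0 -> 0 (same)
  Node 4: index 6 -> 6 (same)
  Node 5: index 2 -> 2 (same)
  Node 6: index 3 -> 3 (same)
Nodes that changed position: 0 1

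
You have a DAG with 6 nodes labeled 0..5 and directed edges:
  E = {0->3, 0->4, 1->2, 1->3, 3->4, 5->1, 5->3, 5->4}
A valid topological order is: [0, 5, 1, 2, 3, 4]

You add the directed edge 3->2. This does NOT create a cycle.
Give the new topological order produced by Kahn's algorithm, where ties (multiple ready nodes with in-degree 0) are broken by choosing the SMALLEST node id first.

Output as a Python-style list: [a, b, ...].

Answer: [0, 5, 1, 3, 2, 4]

Derivation:
Old toposort: [0, 5, 1, 2, 3, 4]
Added edge: 3->2
Position of 3 (4) > position of 2 (3). Must reorder: 3 must now come before 2.
Run Kahn's algorithm (break ties by smallest node id):
  initial in-degrees: [0, 1, 2, 3, 3, 0]
  ready (indeg=0): [0, 5]
  pop 0: indeg[3]->2; indeg[4]->2 | ready=[5] | order so far=[0]
  pop 5: indeg[1]->0; indeg[3]->1; indeg[4]->1 | ready=[1] | order so far=[0, 5]
  pop 1: indeg[2]->1; indeg[3]->0 | ready=[3] | order so far=[0, 5, 1]
  pop 3: indeg[2]->0; indeg[4]->0 | ready=[2, 4] | order so far=[0, 5, 1, 3]
  pop 2: no out-edges | ready=[4] | order so far=[0, 5, 1, 3, 2]
  pop 4: no out-edges | ready=[] | order so far=[0, 5, 1, 3, 2, 4]
  Result: [0, 5, 1, 3, 2, 4]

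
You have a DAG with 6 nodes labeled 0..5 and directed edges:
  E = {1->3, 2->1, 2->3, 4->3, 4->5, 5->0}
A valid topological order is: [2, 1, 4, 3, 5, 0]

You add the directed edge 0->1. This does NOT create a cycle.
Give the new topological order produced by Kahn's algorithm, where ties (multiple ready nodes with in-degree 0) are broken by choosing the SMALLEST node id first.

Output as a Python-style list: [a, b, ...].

Old toposort: [2, 1, 4, 3, 5, 0]
Added edge: 0->1
Position of 0 (5) > position of 1 (1). Must reorder: 0 must now come before 1.
Run Kahn's algorithm (break ties by smallest node id):
  initial in-degrees: [1, 2, 0, 3, 0, 1]
  ready (indeg=0): [2, 4]
  pop 2: indeg[1]->1; indeg[3]->2 | ready=[4] | order so far=[2]
  pop 4: indeg[3]->1; indeg[5]->0 | ready=[5] | order so far=[2, 4]
  pop 5: indeg[0]->0 | ready=[0] | order so far=[2, 4, 5]
  pop 0: indeg[1]->0 | ready=[1] | order so far=[2, 4, 5, 0]
  pop 1: indeg[3]->0 | ready=[3] | order so far=[2, 4, 5, 0, 1]
  pop 3: no out-edges | ready=[] | order so far=[2, 4, 5, 0, 1, 3]
  Result: [2, 4, 5, 0, 1, 3]

Answer: [2, 4, 5, 0, 1, 3]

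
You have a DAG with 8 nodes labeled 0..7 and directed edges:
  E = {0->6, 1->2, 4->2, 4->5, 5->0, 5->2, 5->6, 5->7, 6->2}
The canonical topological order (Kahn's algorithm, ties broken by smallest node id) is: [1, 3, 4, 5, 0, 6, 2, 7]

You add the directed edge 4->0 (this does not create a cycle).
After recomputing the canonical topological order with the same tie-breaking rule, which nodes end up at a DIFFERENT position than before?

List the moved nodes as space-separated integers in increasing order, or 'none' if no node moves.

Old toposort: [1, 3, 4, 5, 0, 6, 2, 7]
Added edge 4->0
Recompute Kahn (smallest-id tiebreak):
  initial in-degrees: [2, 0, 4, 0, 0, 1, 2, 1]
  ready (indeg=0): [1, 3, 4]
  pop 1: indeg[2]->3 | ready=[3, 4] | order so far=[1]
  pop 3: no out-edges | ready=[4] | order so far=[1, 3]
  pop 4: indeg[0]->1; indeg[2]->2; indeg[5]->0 | ready=[5] | order so far=[1, 3, 4]
  pop 5: indeg[0]->0; indeg[2]->1; indeg[6]->1; indeg[7]->0 | ready=[0, 7] | order so far=[1, 3, 4, 5]
  pop 0: indeg[6]->0 | ready=[6, 7] | order so far=[1, 3, 4, 5, 0]
  pop 6: indeg[2]->0 | ready=[2, 7] | order so far=[1, 3, 4, 5, 0, 6]
  pop 2: no out-edges | ready=[7] | order so far=[1, 3, 4, 5, 0, 6, 2]
  pop 7: no out-edges | ready=[] | order so far=[1, 3, 4, 5, 0, 6, 2, 7]
New canonical toposort: [1, 3, 4, 5, 0, 6, 2, 7]
Compare positions:
  Node 0: index 4 -> 4 (same)
  Node 1: index 0 -> 0 (same)
  Node 2: index 6 -> 6 (same)
  Node 3: index 1 -> 1 (same)
  Node 4: index 2 -> 2 (same)
  Node 5: index 3 -> 3 (same)
  Node 6: index 5 -> 5 (same)
  Node 7: index 7 -> 7 (same)
Nodes that changed position: none

Answer: none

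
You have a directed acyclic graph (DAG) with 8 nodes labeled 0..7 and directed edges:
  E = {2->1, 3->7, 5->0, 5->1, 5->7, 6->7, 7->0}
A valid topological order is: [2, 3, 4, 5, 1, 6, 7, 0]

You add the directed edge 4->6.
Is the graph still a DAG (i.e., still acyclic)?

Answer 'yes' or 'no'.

Answer: yes

Derivation:
Given toposort: [2, 3, 4, 5, 1, 6, 7, 0]
Position of 4: index 2; position of 6: index 5
New edge 4->6: forward
Forward edge: respects the existing order. Still a DAG, same toposort still valid.
Still a DAG? yes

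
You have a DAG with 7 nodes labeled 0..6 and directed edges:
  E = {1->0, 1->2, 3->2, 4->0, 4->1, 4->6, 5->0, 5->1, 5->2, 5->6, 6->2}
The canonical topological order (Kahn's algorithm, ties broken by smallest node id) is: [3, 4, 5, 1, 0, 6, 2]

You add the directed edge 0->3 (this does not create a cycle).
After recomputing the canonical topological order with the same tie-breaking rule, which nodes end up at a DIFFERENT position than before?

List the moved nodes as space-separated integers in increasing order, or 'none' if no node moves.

Old toposort: [3, 4, 5, 1, 0, 6, 2]
Added edge 0->3
Recompute Kahn (smallest-id tiebreak):
  initial in-degrees: [3, 2, 4, 1, 0, 0, 2]
  ready (indeg=0): [4, 5]
  pop 4: indeg[0]->2; indeg[1]->1; indeg[6]->1 | ready=[5] | order so far=[4]
  pop 5: indeg[0]->1; indeg[1]->0; indeg[2]->3; indeg[6]->0 | ready=[1, 6] | order so far=[4, 5]
  pop 1: indeg[0]->0; indeg[2]->2 | ready=[0, 6] | order so far=[4, 5, 1]
  pop 0: indeg[3]->0 | ready=[3, 6] | order so far=[4, 5, 1, 0]
  pop 3: indeg[2]->1 | ready=[6] | order so far=[4, 5, 1, 0, 3]
  pop 6: indeg[2]->0 | ready=[2] | order so far=[4, 5, 1, 0, 3, 6]
  pop 2: no out-edges | ready=[] | order so far=[4, 5, 1, 0, 3, 6, 2]
New canonical toposort: [4, 5, 1, 0, 3, 6, 2]
Compare positions:
  Node 0: index 4 -> 3 (moved)
  Node 1: index 3 -> 2 (moved)
  Node 2: index 6 -> 6 (same)
  Node 3: index 0 -> 4 (moved)
  Node 4: index 1 -> 0 (moved)
  Node 5: index 2 -> 1 (moved)
  Node 6: index 5 -> 5 (same)
Nodes that changed position: 0 1 3 4 5

Answer: 0 1 3 4 5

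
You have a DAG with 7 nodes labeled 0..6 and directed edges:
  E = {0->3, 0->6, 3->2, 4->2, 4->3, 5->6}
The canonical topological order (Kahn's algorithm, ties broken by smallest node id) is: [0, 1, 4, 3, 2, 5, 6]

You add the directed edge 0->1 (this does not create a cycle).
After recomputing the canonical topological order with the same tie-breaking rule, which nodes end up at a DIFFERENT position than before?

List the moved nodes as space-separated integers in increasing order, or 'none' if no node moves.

Answer: none

Derivation:
Old toposort: [0, 1, 4, 3, 2, 5, 6]
Added edge 0->1
Recompute Kahn (smallest-id tiebreak):
  initial in-degrees: [0, 1, 2, 2, 0, 0, 2]
  ready (indeg=0): [0, 4, 5]
  pop 0: indeg[1]->0; indeg[3]->1; indeg[6]->1 | ready=[1, 4, 5] | order so far=[0]
  pop 1: no out-edges | ready=[4, 5] | order so far=[0, 1]
  pop 4: indeg[2]->1; indeg[3]->0 | ready=[3, 5] | order so far=[0, 1, 4]
  pop 3: indeg[2]->0 | ready=[2, 5] | order so far=[0, 1, 4, 3]
  pop 2: no out-edges | ready=[5] | order so far=[0, 1, 4, 3, 2]
  pop 5: indeg[6]->0 | ready=[6] | order so far=[0, 1, 4, 3, 2, 5]
  pop 6: no out-edges | ready=[] | order so far=[0, 1, 4, 3, 2, 5, 6]
New canonical toposort: [0, 1, 4, 3, 2, 5, 6]
Compare positions:
  Node 0: index 0 -> 0 (same)
  Node 1: index 1 -> 1 (same)
  Node 2: index 4 -> 4 (same)
  Node 3: index 3 -> 3 (same)
  Node 4: index 2 -> 2 (same)
  Node 5: index 5 -> 5 (same)
  Node 6: index 6 -> 6 (same)
Nodes that changed position: none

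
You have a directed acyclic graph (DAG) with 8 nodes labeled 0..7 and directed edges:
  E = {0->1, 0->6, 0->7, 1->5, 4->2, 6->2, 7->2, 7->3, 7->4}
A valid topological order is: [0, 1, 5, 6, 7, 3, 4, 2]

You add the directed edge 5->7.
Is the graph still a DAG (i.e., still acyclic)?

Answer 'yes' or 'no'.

Answer: yes

Derivation:
Given toposort: [0, 1, 5, 6, 7, 3, 4, 2]
Position of 5: index 2; position of 7: index 4
New edge 5->7: forward
Forward edge: respects the existing order. Still a DAG, same toposort still valid.
Still a DAG? yes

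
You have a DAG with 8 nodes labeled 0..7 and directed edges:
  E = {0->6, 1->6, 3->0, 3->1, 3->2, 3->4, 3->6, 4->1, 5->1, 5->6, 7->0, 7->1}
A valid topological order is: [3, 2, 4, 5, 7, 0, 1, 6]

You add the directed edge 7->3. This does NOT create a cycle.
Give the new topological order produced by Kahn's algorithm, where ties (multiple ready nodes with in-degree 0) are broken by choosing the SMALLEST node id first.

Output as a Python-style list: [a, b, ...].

Answer: [5, 7, 3, 0, 2, 4, 1, 6]

Derivation:
Old toposort: [3, 2, 4, 5, 7, 0, 1, 6]
Added edge: 7->3
Position of 7 (4) > position of 3 (0). Must reorder: 7 must now come before 3.
Run Kahn's algorithm (break ties by smallest node id):
  initial in-degrees: [2, 4, 1, 1, 1, 0, 4, 0]
  ready (indeg=0): [5, 7]
  pop 5: indeg[1]->3; indeg[6]->3 | ready=[7] | order so far=[5]
  pop 7: indeg[0]->1; indeg[1]->2; indeg[3]->0 | ready=[3] | order so far=[5, 7]
  pop 3: indeg[0]->0; indeg[1]->1; indeg[2]->0; indeg[4]->0; indeg[6]->2 | ready=[0, 2, 4] | order so far=[5, 7, 3]
  pop 0: indeg[6]->1 | ready=[2, 4] | order so far=[5, 7, 3, 0]
  pop 2: no out-edges | ready=[4] | order so far=[5, 7, 3, 0, 2]
  pop 4: indeg[1]->0 | ready=[1] | order so far=[5, 7, 3, 0, 2, 4]
  pop 1: indeg[6]->0 | ready=[6] | order so far=[5, 7, 3, 0, 2, 4, 1]
  pop 6: no out-edges | ready=[] | order so far=[5, 7, 3, 0, 2, 4, 1, 6]
  Result: [5, 7, 3, 0, 2, 4, 1, 6]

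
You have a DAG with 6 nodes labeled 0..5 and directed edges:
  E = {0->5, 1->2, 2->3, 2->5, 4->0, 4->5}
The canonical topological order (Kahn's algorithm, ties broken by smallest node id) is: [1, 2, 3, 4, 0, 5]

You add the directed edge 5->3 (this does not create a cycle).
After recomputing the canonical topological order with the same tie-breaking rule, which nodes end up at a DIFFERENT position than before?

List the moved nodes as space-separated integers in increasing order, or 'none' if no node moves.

Old toposort: [1, 2, 3, 4, 0, 5]
Added edge 5->3
Recompute Kahn (smallest-id tiebreak):
  initial in-degrees: [1, 0, 1, 2, 0, 3]
  ready (indeg=0): [1, 4]
  pop 1: indeg[2]->0 | ready=[2, 4] | order so far=[1]
  pop 2: indeg[3]->1; indeg[5]->2 | ready=[4] | order so far=[1, 2]
  pop 4: indeg[0]->0; indeg[5]->1 | ready=[0] | order so far=[1, 2, 4]
  pop 0: indeg[5]->0 | ready=[5] | order so far=[1, 2, 4, 0]
  pop 5: indeg[3]->0 | ready=[3] | order so far=[1, 2, 4, 0, 5]
  pop 3: no out-edges | ready=[] | order so far=[1, 2, 4, 0, 5, 3]
New canonical toposort: [1, 2, 4, 0, 5, 3]
Compare positions:
  Node 0: index 4 -> 3 (moved)
  Node 1: index 0 -> 0 (same)
  Node 2: index 1 -> 1 (same)
  Node 3: index 2 -> 5 (moved)
  Node 4: index 3 -> 2 (moved)
  Node 5: index 5 -> 4 (moved)
Nodes that changed position: 0 3 4 5

Answer: 0 3 4 5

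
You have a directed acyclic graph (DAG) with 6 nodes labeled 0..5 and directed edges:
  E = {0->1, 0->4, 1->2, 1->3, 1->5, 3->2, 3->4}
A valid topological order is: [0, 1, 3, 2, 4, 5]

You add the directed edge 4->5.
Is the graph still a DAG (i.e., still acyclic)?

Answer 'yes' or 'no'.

Given toposort: [0, 1, 3, 2, 4, 5]
Position of 4: index 4; position of 5: index 5
New edge 4->5: forward
Forward edge: respects the existing order. Still a DAG, same toposort still valid.
Still a DAG? yes

Answer: yes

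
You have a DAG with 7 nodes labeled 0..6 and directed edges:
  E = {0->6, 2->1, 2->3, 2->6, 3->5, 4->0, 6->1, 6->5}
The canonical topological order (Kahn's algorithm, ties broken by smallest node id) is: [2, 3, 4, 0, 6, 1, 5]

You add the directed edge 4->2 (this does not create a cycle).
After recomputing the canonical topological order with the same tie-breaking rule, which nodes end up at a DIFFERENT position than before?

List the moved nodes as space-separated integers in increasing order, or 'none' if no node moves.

Old toposort: [2, 3, 4, 0, 6, 1, 5]
Added edge 4->2
Recompute Kahn (smallest-id tiebreak):
  initial in-degrees: [1, 2, 1, 1, 0, 2, 2]
  ready (indeg=0): [4]
  pop 4: indeg[0]->0; indeg[2]->0 | ready=[0, 2] | order so far=[4]
  pop 0: indeg[6]->1 | ready=[2] | order so far=[4, 0]
  pop 2: indeg[1]->1; indeg[3]->0; indeg[6]->0 | ready=[3, 6] | order so far=[4, 0, 2]
  pop 3: indeg[5]->1 | ready=[6] | order so far=[4, 0, 2, 3]
  pop 6: indeg[1]->0; indeg[5]->0 | ready=[1, 5] | order so far=[4, 0, 2, 3, 6]
  pop 1: no out-edges | ready=[5] | order so far=[4, 0, 2, 3, 6, 1]
  pop 5: no out-edges | ready=[] | order so far=[4, 0, 2, 3, 6, 1, 5]
New canonical toposort: [4, 0, 2, 3, 6, 1, 5]
Compare positions:
  Node 0: index 3 -> 1 (moved)
  Node 1: index 5 -> 5 (same)
  Node 2: index 0 -> 2 (moved)
  Node 3: index 1 -> 3 (moved)
  Node 4: index 2 -> 0 (moved)
  Node 5: index 6 -> 6 (same)
  Node 6: index 4 -> 4 (same)
Nodes that changed position: 0 2 3 4

Answer: 0 2 3 4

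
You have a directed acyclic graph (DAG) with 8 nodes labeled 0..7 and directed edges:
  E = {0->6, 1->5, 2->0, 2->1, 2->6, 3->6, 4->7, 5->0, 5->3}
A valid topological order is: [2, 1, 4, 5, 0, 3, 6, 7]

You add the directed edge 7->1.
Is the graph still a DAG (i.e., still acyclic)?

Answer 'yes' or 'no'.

Given toposort: [2, 1, 4, 5, 0, 3, 6, 7]
Position of 7: index 7; position of 1: index 1
New edge 7->1: backward (u after v in old order)
Backward edge: old toposort is now invalid. Check if this creates a cycle.
Does 1 already reach 7? Reachable from 1: [0, 1, 3, 5, 6]. NO -> still a DAG (reorder needed).
Still a DAG? yes

Answer: yes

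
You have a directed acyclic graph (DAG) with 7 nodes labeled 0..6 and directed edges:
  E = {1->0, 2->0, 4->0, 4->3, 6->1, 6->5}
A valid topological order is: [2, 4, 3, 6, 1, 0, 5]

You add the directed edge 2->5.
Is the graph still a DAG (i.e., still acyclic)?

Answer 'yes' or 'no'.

Answer: yes

Derivation:
Given toposort: [2, 4, 3, 6, 1, 0, 5]
Position of 2: index 0; position of 5: index 6
New edge 2->5: forward
Forward edge: respects the existing order. Still a DAG, same toposort still valid.
Still a DAG? yes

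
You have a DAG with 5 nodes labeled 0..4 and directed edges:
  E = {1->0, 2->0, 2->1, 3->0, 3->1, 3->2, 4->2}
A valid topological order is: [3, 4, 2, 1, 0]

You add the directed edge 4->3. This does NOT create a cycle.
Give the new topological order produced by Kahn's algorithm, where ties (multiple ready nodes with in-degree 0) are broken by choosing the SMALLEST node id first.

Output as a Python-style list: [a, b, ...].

Answer: [4, 3, 2, 1, 0]

Derivation:
Old toposort: [3, 4, 2, 1, 0]
Added edge: 4->3
Position of 4 (1) > position of 3 (0). Must reorder: 4 must now come before 3.
Run Kahn's algorithm (break ties by smallest node id):
  initial in-degrees: [3, 2, 2, 1, 0]
  ready (indeg=0): [4]
  pop 4: indeg[2]->1; indeg[3]->0 | ready=[3] | order so far=[4]
  pop 3: indeg[0]->2; indeg[1]->1; indeg[2]->0 | ready=[2] | order so far=[4, 3]
  pop 2: indeg[0]->1; indeg[1]->0 | ready=[1] | order so far=[4, 3, 2]
  pop 1: indeg[0]->0 | ready=[0] | order so far=[4, 3, 2, 1]
  pop 0: no out-edges | ready=[] | order so far=[4, 3, 2, 1, 0]
  Result: [4, 3, 2, 1, 0]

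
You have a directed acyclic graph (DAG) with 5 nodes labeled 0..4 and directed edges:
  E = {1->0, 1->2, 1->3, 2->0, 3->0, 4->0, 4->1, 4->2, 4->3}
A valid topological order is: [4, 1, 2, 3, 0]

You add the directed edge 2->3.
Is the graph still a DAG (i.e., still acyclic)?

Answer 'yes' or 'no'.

Given toposort: [4, 1, 2, 3, 0]
Position of 2: index 2; position of 3: index 3
New edge 2->3: forward
Forward edge: respects the existing order. Still a DAG, same toposort still valid.
Still a DAG? yes

Answer: yes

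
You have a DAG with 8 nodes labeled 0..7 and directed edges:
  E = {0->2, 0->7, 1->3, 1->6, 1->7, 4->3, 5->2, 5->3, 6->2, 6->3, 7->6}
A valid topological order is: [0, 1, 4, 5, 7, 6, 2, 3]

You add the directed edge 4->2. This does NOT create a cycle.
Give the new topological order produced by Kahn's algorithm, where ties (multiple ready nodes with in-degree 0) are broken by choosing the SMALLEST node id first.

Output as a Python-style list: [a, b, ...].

Answer: [0, 1, 4, 5, 7, 6, 2, 3]

Derivation:
Old toposort: [0, 1, 4, 5, 7, 6, 2, 3]
Added edge: 4->2
Position of 4 (2) < position of 2 (6). Old order still valid.
Run Kahn's algorithm (break ties by smallest node id):
  initial in-degrees: [0, 0, 4, 4, 0, 0, 2, 2]
  ready (indeg=0): [0, 1, 4, 5]
  pop 0: indeg[2]->3; indeg[7]->1 | ready=[1, 4, 5] | order so far=[0]
  pop 1: indeg[3]->3; indeg[6]->1; indeg[7]->0 | ready=[4, 5, 7] | order so far=[0, 1]
  pop 4: indeg[2]->2; indeg[3]->2 | ready=[5, 7] | order so far=[0, 1, 4]
  pop 5: indeg[2]->1; indeg[3]->1 | ready=[7] | order so far=[0, 1, 4, 5]
  pop 7: indeg[6]->0 | ready=[6] | order so far=[0, 1, 4, 5, 7]
  pop 6: indeg[2]->0; indeg[3]->0 | ready=[2, 3] | order so far=[0, 1, 4, 5, 7, 6]
  pop 2: no out-edges | ready=[3] | order so far=[0, 1, 4, 5, 7, 6, 2]
  pop 3: no out-edges | ready=[] | order so far=[0, 1, 4, 5, 7, 6, 2, 3]
  Result: [0, 1, 4, 5, 7, 6, 2, 3]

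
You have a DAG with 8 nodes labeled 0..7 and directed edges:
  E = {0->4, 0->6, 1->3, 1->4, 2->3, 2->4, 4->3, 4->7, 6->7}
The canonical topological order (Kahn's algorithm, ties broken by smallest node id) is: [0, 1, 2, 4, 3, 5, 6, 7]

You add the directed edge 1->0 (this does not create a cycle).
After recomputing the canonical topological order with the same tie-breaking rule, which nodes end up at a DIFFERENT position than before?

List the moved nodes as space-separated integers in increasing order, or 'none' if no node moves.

Answer: 0 1

Derivation:
Old toposort: [0, 1, 2, 4, 3, 5, 6, 7]
Added edge 1->0
Recompute Kahn (smallest-id tiebreak):
  initial in-degrees: [1, 0, 0, 3, 3, 0, 1, 2]
  ready (indeg=0): [1, 2, 5]
  pop 1: indeg[0]->0; indeg[3]->2; indeg[4]->2 | ready=[0, 2, 5] | order so far=[1]
  pop 0: indeg[4]->1; indeg[6]->0 | ready=[2, 5, 6] | order so far=[1, 0]
  pop 2: indeg[3]->1; indeg[4]->0 | ready=[4, 5, 6] | order so far=[1, 0, 2]
  pop 4: indeg[3]->0; indeg[7]->1 | ready=[3, 5, 6] | order so far=[1, 0, 2, 4]
  pop 3: no out-edges | ready=[5, 6] | order so far=[1, 0, 2, 4, 3]
  pop 5: no out-edges | ready=[6] | order so far=[1, 0, 2, 4, 3, 5]
  pop 6: indeg[7]->0 | ready=[7] | order so far=[1, 0, 2, 4, 3, 5, 6]
  pop 7: no out-edges | ready=[] | order so far=[1, 0, 2, 4, 3, 5, 6, 7]
New canonical toposort: [1, 0, 2, 4, 3, 5, 6, 7]
Compare positions:
  Node 0: index 0 -> 1 (moved)
  Node 1: index 1 -> 0 (moved)
  Node 2: index 2 -> 2 (same)
  Node 3: index 4 -> 4 (same)
  Node 4: index 3 -> 3 (same)
  Node 5: index 5 -> 5 (same)
  Node 6: index 6 -> 6 (same)
  Node 7: index 7 -> 7 (same)
Nodes that changed position: 0 1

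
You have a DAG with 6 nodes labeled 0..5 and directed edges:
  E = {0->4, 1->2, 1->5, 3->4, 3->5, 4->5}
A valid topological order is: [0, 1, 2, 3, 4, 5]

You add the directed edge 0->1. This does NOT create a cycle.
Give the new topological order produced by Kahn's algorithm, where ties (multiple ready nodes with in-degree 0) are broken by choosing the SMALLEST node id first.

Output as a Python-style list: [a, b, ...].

Old toposort: [0, 1, 2, 3, 4, 5]
Added edge: 0->1
Position of 0 (0) < position of 1 (1). Old order still valid.
Run Kahn's algorithm (break ties by smallest node id):
  initial in-degrees: [0, 1, 1, 0, 2, 3]
  ready (indeg=0): [0, 3]
  pop 0: indeg[1]->0; indeg[4]->1 | ready=[1, 3] | order so far=[0]
  pop 1: indeg[2]->0; indeg[5]->2 | ready=[2, 3] | order so far=[0, 1]
  pop 2: no out-edges | ready=[3] | order so far=[0, 1, 2]
  pop 3: indeg[4]->0; indeg[5]->1 | ready=[4] | order so far=[0, 1, 2, 3]
  pop 4: indeg[5]->0 | ready=[5] | order so far=[0, 1, 2, 3, 4]
  pop 5: no out-edges | ready=[] | order so far=[0, 1, 2, 3, 4, 5]
  Result: [0, 1, 2, 3, 4, 5]

Answer: [0, 1, 2, 3, 4, 5]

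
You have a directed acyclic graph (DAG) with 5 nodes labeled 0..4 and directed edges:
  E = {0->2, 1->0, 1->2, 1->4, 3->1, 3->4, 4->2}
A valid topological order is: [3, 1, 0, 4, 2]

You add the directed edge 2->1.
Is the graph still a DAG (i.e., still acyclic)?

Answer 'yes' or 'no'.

Answer: no

Derivation:
Given toposort: [3, 1, 0, 4, 2]
Position of 2: index 4; position of 1: index 1
New edge 2->1: backward (u after v in old order)
Backward edge: old toposort is now invalid. Check if this creates a cycle.
Does 1 already reach 2? Reachable from 1: [0, 1, 2, 4]. YES -> cycle!
Still a DAG? no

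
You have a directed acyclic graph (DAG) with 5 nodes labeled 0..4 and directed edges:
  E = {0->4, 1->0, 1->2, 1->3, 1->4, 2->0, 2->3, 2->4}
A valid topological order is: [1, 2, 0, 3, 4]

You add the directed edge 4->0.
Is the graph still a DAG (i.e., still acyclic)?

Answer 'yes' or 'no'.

Answer: no

Derivation:
Given toposort: [1, 2, 0, 3, 4]
Position of 4: index 4; position of 0: index 2
New edge 4->0: backward (u after v in old order)
Backward edge: old toposort is now invalid. Check if this creates a cycle.
Does 0 already reach 4? Reachable from 0: [0, 4]. YES -> cycle!
Still a DAG? no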